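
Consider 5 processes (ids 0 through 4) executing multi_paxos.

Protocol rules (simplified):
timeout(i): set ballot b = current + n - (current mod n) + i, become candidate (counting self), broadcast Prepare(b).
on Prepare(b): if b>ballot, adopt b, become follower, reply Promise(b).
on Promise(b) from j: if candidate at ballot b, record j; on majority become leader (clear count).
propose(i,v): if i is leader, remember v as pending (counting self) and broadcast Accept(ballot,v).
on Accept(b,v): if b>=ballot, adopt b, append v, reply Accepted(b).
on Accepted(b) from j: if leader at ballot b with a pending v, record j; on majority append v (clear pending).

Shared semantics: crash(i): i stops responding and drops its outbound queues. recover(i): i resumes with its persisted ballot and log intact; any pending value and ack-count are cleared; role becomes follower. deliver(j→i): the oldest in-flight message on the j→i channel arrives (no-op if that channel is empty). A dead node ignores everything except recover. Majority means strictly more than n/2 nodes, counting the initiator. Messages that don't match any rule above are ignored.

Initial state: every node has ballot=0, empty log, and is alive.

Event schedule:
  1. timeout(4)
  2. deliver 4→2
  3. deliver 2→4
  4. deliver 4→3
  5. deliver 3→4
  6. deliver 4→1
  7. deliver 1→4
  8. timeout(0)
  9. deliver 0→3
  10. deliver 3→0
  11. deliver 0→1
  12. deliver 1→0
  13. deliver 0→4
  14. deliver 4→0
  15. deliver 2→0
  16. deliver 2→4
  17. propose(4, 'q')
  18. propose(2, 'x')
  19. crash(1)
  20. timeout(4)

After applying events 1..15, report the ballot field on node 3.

e1 timeout(4): 4[cand,b=9,-]
e2 deliver 4→2: 2[foll,b=9,-]
e3 deliver 2→4: ·
e4 deliver 4→3: 3[foll,b=9,-]
e5 deliver 3→4: 4[lead,b=9,-]
e6 deliver 4→1: 1[foll,b=9,-]
e7 deliver 1→4: ·
e8 timeout(0): 0[cand,b=5,-]
e9 deliver 0→3: ·
e10 deliver 3→0: ·
e11 deliver 0→1: ·
e12 deliver 1→0: ·
e13 deliver 0→4: ·
e14 deliver 4→0: 0[foll,b=9,-]
e15 deliver 2→0: ·

9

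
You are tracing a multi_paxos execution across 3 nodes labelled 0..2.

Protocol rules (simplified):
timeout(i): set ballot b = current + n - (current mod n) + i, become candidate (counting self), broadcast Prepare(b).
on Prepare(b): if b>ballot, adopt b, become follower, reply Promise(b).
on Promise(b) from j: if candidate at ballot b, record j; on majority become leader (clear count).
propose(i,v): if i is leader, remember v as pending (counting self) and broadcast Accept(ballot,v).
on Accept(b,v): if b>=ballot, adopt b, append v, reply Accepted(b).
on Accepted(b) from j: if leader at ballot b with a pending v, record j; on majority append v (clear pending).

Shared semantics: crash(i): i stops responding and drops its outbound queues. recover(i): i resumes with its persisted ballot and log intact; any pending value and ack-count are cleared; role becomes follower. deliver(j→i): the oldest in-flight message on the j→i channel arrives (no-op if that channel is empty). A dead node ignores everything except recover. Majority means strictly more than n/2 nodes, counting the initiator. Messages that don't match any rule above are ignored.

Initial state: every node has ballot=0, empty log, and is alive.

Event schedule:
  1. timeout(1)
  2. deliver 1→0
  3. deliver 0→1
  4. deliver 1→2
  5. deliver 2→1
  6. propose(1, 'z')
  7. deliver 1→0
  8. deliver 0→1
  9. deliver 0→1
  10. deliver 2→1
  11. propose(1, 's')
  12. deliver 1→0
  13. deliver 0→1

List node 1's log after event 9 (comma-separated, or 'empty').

z

1. timeout(1):  <1:cand b4 ->
2. deliver 1→0:  <0:foll b4 ->
3. deliver 0→1:  <1:lead b4 ->
4. deliver 1→2:  <2:foll b4 ->
5. deliver 2→1:  nop
6. propose(1,'z'):  nop
7. deliver 1→0:  <0:foll b4 z>
8. deliver 0→1:  <1:lead b4 z>
9. deliver 0→1:  nop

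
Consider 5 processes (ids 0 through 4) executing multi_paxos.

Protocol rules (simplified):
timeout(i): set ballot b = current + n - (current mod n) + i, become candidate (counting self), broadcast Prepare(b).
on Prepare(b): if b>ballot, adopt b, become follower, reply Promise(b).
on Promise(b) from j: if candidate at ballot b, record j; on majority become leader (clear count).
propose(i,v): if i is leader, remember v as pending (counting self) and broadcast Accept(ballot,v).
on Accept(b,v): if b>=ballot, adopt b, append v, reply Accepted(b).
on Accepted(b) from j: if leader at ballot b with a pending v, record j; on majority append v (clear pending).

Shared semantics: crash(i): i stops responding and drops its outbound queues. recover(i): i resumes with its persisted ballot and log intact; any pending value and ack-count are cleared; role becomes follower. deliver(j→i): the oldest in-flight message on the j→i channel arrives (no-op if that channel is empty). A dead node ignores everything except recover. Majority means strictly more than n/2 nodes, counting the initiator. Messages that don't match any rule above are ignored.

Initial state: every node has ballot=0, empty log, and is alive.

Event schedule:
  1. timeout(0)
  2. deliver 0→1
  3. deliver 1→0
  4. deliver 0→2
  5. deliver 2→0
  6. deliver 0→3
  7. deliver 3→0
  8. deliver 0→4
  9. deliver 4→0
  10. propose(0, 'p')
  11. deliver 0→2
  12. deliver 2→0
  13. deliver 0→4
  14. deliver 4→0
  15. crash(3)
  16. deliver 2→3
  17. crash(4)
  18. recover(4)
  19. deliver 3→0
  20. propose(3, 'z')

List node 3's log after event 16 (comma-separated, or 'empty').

empty

step 1 timeout(0): 0={cand,b=5,log=-}
step 2 deliver 0→1: 1={foll,b=5,log=-}
step 3 deliver 1→0: —
step 4 deliver 0→2: 2={foll,b=5,log=-}
step 5 deliver 2→0: 0={lead,b=5,log=-}
step 6 deliver 0→3: 3={foll,b=5,log=-}
step 7 deliver 3→0: —
step 8 deliver 0→4: 4={foll,b=5,log=-}
step 9 deliver 4→0: —
step 10 propose(0,'p'): —
step 11 deliver 0→2: 2={foll,b=5,log=p}
step 12 deliver 2→0: —
step 13 deliver 0→4: 4={foll,b=5,log=p}
step 14 deliver 4→0: 0={lead,b=5,log=p}
step 15 crash(3): 3={✗foll,b=5,log=-}
step 16 deliver 2→3: —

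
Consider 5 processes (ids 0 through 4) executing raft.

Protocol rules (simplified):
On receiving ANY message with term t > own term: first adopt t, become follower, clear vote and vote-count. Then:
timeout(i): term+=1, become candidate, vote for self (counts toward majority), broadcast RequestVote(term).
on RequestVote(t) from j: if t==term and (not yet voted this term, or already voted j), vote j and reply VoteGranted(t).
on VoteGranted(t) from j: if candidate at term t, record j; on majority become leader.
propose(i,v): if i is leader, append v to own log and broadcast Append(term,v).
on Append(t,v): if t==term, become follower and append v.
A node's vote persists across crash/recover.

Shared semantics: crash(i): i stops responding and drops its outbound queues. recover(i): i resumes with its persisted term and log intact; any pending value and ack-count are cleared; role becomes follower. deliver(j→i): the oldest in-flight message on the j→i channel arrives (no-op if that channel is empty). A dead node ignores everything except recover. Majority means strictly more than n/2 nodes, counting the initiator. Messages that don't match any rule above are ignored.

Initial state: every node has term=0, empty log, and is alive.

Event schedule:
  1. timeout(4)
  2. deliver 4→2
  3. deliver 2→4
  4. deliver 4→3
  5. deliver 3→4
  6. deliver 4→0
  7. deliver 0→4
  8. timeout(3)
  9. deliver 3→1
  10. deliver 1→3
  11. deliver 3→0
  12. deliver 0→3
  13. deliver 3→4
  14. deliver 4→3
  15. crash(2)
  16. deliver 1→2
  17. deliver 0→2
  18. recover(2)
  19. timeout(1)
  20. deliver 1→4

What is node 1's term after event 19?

e1 timeout(4): 4[cand,t=1,-]
e2 deliver 4→2: 2[foll,t=1,-]
e3 deliver 2→4: ·
e4 deliver 4→3: 3[foll,t=1,-]
e5 deliver 3→4: 4[lead,t=1,-]
e6 deliver 4→0: 0[foll,t=1,-]
e7 deliver 0→4: ·
e8 timeout(3): 3[cand,t=2,-]
e9 deliver 3→1: 1[foll,t=2,-]
e10 deliver 1→3: ·
e11 deliver 3→0: 0[foll,t=2,-]
e12 deliver 0→3: 3[lead,t=2,-]
e13 deliver 3→4: 4[foll,t=2,-]
e14 deliver 4→3: ·
e15 crash(2): 2[✗foll,t=1,-]
e16 deliver 1→2: ·
e17 deliver 0→2: ·
e18 recover(2): 2[foll,t=1,-]
e19 timeout(1): 1[cand,t=3,-]

3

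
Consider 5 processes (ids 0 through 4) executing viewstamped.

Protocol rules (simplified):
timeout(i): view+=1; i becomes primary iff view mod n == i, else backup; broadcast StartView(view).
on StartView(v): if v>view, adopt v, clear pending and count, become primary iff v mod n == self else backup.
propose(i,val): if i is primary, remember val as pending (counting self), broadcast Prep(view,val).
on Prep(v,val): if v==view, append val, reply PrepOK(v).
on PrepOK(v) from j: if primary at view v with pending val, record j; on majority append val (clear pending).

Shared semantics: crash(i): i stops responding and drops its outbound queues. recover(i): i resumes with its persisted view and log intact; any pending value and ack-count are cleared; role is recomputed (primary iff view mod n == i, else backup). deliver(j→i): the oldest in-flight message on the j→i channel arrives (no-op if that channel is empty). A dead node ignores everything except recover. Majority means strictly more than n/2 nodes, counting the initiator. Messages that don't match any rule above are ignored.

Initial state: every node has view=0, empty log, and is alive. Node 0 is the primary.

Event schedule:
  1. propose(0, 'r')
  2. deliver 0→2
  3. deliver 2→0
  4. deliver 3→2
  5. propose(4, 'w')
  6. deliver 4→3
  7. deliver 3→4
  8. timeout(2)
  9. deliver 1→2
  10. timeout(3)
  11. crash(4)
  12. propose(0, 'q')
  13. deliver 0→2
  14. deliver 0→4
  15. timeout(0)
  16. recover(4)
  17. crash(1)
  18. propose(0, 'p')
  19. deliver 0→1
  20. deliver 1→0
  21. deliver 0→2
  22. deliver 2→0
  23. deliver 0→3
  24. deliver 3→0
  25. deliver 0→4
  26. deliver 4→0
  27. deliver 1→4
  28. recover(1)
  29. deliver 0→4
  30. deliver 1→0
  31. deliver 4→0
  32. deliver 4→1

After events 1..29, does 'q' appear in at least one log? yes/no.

yes

step 1 propose(0,'r'): —
step 2 deliver 0→2: 2={back,v=0,log=r}
step 3 deliver 2→0: —
step 4 deliver 3→2: —
step 5 propose(4,'w'): —
step 6 deliver 4→3: —
step 7 deliver 3→4: —
step 8 timeout(2): 2={back,v=1,log=r}
step 9 deliver 1→2: —
step 10 timeout(3): 3={back,v=1,log=-}
step 11 crash(4): 4={✗back,v=0,log=-}
step 12 propose(0,'q'): —
step 13 deliver 0→2: —
step 14 deliver 0→4: —
step 15 timeout(0): 0={back,v=1,log=-}
step 16 recover(4): 4={back,v=0,log=-}
step 17 crash(1): 1={✗back,v=0,log=-}
step 18 propose(0,'p'): —
step 19 deliver 0→1: —
step 20 deliver 1→0: —
step 21 deliver 0→2: —
step 22 deliver 2→0: —
step 23 deliver 0→3: —
step 24 deliver 3→0: —
step 25 deliver 0→4: 4={back,v=0,log=r}
step 26 deliver 4→0: —
step 27 deliver 1→4: —
step 28 recover(1): 1={back,v=0,log=-}
step 29 deliver 0→4: 4={back,v=0,log=r,q}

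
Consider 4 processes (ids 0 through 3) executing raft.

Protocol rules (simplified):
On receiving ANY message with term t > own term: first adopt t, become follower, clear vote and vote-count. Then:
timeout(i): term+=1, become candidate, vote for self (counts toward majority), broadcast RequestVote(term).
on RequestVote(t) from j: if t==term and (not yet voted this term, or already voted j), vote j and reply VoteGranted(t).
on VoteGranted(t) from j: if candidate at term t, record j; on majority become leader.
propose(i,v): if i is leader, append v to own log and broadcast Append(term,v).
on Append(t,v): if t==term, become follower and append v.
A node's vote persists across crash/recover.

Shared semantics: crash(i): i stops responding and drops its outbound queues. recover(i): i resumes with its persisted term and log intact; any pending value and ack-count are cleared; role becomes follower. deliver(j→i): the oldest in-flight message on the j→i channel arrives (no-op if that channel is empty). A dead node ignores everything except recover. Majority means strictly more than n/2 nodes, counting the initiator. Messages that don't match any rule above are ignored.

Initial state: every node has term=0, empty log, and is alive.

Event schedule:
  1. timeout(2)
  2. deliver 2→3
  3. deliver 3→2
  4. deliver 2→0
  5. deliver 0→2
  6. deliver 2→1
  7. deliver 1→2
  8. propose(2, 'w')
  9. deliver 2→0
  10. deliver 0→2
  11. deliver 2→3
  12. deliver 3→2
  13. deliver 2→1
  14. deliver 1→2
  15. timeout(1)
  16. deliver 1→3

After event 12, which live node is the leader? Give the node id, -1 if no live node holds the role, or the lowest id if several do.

[1] timeout(2) → N2(cand t1 [-])
[2] deliver 2→3 → N3(foll t1 [-])
[3] deliver 3→2 → ∅
[4] deliver 2→0 → N0(foll t1 [-])
[5] deliver 0→2 → N2(lead t1 [-])
[6] deliver 2→1 → N1(foll t1 [-])
[7] deliver 1→2 → ∅
[8] propose(2,'w') → N2(lead t1 [w])
[9] deliver 2→0 → N0(foll t1 [w])
[10] deliver 0→2 → ∅
[11] deliver 2→3 → N3(foll t1 [w])
[12] deliver 3→2 → ∅

2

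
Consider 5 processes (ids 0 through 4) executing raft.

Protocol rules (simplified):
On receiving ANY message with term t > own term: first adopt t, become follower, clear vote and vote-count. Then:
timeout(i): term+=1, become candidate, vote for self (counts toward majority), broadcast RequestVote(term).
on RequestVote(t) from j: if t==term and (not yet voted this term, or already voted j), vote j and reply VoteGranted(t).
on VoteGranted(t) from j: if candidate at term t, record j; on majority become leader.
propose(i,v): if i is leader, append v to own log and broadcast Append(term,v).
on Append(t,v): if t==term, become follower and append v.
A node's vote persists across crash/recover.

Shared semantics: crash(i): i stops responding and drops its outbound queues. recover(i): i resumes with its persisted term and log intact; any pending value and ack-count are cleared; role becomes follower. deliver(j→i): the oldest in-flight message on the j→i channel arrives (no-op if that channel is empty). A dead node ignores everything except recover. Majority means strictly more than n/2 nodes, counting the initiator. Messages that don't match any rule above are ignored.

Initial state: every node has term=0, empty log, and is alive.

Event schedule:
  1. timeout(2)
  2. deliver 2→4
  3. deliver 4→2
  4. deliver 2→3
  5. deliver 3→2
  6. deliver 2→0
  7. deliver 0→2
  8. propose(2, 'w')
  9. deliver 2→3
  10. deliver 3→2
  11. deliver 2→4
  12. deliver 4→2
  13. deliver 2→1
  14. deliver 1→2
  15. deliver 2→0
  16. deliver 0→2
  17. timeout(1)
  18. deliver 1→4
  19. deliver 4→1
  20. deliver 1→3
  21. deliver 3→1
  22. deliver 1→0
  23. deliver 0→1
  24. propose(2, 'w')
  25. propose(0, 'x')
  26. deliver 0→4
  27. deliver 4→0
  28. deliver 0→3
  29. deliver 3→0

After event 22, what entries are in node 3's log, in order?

w

[1] timeout(2) → N2(cand t1 [-])
[2] deliver 2→4 → N4(foll t1 [-])
[3] deliver 4→2 → ∅
[4] deliver 2→3 → N3(foll t1 [-])
[5] deliver 3→2 → N2(lead t1 [-])
[6] deliver 2→0 → N0(foll t1 [-])
[7] deliver 0→2 → ∅
[8] propose(2,'w') → N2(lead t1 [w])
[9] deliver 2→3 → N3(foll t1 [w])
[10] deliver 3→2 → ∅
[11] deliver 2→4 → N4(foll t1 [w])
[12] deliver 4→2 → ∅
[13] deliver 2→1 → N1(foll t1 [-])
[14] deliver 1→2 → ∅
[15] deliver 2→0 → N0(foll t1 [w])
[16] deliver 0→2 → ∅
[17] timeout(1) → N1(cand t2 [-])
[18] deliver 1→4 → N4(foll t2 [w])
[19] deliver 4→1 → ∅
[20] deliver 1→3 → N3(foll t2 [w])
[21] deliver 3→1 → N1(lead t2 [-])
[22] deliver 1→0 → N0(foll t2 [w])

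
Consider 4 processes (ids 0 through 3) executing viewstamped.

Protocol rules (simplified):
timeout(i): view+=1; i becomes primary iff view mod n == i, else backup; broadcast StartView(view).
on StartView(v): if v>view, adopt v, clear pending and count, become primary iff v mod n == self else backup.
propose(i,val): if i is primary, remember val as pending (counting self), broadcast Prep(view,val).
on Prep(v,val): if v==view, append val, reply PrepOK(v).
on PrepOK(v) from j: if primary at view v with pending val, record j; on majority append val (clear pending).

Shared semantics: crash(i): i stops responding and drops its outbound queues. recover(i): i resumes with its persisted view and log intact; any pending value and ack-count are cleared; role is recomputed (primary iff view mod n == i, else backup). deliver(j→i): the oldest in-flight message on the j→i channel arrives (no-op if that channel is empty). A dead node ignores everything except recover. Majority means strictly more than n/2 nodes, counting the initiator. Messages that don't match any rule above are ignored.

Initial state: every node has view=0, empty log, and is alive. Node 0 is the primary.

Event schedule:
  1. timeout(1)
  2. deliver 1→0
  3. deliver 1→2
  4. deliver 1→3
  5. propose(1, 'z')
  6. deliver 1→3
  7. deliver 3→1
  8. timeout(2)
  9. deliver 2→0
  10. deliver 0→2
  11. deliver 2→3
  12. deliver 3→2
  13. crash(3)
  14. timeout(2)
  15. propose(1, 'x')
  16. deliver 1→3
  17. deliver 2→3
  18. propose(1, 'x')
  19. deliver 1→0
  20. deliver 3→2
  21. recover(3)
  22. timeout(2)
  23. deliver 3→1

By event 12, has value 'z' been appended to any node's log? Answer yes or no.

e1 timeout(1): 1[prim,v=1,-]
e2 deliver 1→0: 0[back,v=1,-]
e3 deliver 1→2: 2[back,v=1,-]
e4 deliver 1→3: 3[back,v=1,-]
e5 propose(1,'z'): ·
e6 deliver 1→3: 3[back,v=1,z]
e7 deliver 3→1: ·
e8 timeout(2): 2[prim,v=2,-]
e9 deliver 2→0: 0[back,v=2,-]
e10 deliver 0→2: ·
e11 deliver 2→3: 3[back,v=2,z]
e12 deliver 3→2: ·

yes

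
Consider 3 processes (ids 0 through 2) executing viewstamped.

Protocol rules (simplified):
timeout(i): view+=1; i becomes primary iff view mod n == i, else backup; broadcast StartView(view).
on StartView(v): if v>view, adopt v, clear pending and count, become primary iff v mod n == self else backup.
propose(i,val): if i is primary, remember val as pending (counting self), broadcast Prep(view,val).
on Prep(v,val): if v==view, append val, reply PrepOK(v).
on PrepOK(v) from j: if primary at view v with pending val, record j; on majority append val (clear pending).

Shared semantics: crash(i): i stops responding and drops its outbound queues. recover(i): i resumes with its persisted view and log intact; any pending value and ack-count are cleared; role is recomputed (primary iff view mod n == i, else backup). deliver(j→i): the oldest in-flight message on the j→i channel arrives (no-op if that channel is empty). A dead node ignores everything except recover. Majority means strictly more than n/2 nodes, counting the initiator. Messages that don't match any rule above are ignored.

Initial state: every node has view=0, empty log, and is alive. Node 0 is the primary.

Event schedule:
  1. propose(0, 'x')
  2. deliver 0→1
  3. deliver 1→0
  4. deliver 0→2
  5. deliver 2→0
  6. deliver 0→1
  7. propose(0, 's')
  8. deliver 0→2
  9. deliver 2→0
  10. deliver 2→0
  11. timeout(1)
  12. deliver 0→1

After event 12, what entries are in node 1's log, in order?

e1 propose(0,'x'): ·
e2 deliver 0→1: 1[back,v=0,x]
e3 deliver 1→0: 0[prim,v=0,x]
e4 deliver 0→2: 2[back,v=0,x]
e5 deliver 2→0: ·
e6 deliver 0→1: ·
e7 propose(0,'s'): ·
e8 deliver 0→2: 2[back,v=0,x,s]
e9 deliver 2→0: 0[prim,v=0,x,s]
e10 deliver 2→0: ·
e11 timeout(1): 1[prim,v=1,x]
e12 deliver 0→1: ·

x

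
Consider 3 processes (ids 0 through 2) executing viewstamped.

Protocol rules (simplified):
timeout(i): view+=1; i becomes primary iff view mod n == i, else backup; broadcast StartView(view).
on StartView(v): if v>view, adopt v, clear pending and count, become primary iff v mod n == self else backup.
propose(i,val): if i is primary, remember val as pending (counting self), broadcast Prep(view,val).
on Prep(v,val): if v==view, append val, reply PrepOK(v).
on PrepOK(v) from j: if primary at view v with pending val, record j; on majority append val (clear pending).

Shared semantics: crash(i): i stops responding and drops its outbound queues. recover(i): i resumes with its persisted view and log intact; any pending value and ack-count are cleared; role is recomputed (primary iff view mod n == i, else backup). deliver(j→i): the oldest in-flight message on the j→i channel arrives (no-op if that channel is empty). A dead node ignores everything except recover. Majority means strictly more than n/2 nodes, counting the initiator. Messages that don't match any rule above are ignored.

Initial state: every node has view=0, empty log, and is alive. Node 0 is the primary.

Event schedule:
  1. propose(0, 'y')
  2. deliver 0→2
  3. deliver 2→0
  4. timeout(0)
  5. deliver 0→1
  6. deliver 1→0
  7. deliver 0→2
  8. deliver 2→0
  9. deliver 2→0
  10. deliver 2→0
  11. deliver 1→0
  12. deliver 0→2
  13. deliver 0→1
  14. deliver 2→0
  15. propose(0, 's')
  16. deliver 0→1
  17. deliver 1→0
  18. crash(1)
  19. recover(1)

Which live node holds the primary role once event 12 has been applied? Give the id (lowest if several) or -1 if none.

-1

after 1 — propose(0,'y'): ·
after 2 — deliver 0→2: n2:back/v0/[y]
after 3 — deliver 2→0: n0:prim/v0/[y]
after 4 — timeout(0): n0:back/v1/[y]
after 5 — deliver 0→1: n1:back/v0/[y]
after 6 — deliver 1→0: ·
after 7 — deliver 0→2: n2:back/v1/[y]
after 8 — deliver 2→0: ·
after 9 — deliver 2→0: ·
after 10 — deliver 2→0: ·
after 11 — deliver 1→0: ·
after 12 — deliver 0→2: ·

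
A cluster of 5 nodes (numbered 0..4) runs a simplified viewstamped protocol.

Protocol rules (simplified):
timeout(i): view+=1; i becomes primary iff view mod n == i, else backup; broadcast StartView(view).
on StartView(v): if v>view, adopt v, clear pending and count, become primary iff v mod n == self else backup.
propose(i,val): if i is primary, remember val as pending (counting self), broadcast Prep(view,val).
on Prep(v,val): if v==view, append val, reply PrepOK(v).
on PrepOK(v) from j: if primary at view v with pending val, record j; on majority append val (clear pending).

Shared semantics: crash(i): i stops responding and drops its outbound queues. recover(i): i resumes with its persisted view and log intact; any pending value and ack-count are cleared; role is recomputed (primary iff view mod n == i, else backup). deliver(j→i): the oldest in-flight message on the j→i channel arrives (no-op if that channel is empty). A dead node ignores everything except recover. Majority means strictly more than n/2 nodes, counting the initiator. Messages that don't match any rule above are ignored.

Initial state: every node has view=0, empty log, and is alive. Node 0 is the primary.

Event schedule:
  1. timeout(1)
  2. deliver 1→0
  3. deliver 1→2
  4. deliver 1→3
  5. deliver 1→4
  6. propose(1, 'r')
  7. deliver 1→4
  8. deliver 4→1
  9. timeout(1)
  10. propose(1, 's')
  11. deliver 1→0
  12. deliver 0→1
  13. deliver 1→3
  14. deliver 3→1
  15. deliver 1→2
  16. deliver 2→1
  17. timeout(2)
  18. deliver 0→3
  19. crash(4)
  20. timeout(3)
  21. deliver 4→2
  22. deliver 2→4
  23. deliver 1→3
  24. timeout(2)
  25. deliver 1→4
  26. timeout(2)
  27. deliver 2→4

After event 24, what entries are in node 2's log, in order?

r

[1] timeout(1) → N1(prim v1 [-])
[2] deliver 1→0 → N0(back v1 [-])
[3] deliver 1→2 → N2(back v1 [-])
[4] deliver 1→3 → N3(back v1 [-])
[5] deliver 1→4 → N4(back v1 [-])
[6] propose(1,'r') → ∅
[7] deliver 1→4 → N4(back v1 [r])
[8] deliver 4→1 → ∅
[9] timeout(1) → N1(back v2 [-])
[10] propose(1,'s') → ∅
[11] deliver 1→0 → N0(back v1 [r])
[12] deliver 0→1 → ∅
[13] deliver 1→3 → N3(back v1 [r])
[14] deliver 3→1 → ∅
[15] deliver 1→2 → N2(back v1 [r])
[16] deliver 2→1 → ∅
[17] timeout(2) → N2(prim v2 [r])
[18] deliver 0→3 → ∅
[19] crash(4) → N4(✗back v1 [r])
[20] timeout(3) → N3(back v2 [r])
[21] deliver 4→2 → ∅
[22] deliver 2→4 → ∅
[23] deliver 1→3 → ∅
[24] timeout(2) → N2(back v3 [r])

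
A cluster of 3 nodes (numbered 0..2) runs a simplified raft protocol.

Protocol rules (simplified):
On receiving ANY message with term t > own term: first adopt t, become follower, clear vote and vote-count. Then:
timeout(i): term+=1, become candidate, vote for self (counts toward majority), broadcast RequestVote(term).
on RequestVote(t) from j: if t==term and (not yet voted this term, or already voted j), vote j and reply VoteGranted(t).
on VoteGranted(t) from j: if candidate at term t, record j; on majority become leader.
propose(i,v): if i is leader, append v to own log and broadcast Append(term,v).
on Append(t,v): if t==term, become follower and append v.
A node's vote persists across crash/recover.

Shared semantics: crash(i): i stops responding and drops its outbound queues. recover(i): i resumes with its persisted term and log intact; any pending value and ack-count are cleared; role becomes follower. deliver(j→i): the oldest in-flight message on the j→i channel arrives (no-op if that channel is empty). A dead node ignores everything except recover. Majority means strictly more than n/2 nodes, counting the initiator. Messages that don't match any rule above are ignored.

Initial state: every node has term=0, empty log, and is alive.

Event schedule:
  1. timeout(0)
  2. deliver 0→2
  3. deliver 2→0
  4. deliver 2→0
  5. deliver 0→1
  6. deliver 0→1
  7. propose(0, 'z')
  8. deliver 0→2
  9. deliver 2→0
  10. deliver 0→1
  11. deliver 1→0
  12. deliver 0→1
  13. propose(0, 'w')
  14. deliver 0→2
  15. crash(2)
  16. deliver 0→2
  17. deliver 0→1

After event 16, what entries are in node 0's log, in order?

z,w

[1] timeout(0) → N0(cand t1 [-])
[2] deliver 0→2 → N2(foll t1 [-])
[3] deliver 2→0 → N0(lead t1 [-])
[4] deliver 2→0 → ∅
[5] deliver 0→1 → N1(foll t1 [-])
[6] deliver 0→1 → ∅
[7] propose(0,'z') → N0(lead t1 [z])
[8] deliver 0→2 → N2(foll t1 [z])
[9] deliver 2→0 → ∅
[10] deliver 0→1 → N1(foll t1 [z])
[11] deliver 1→0 → ∅
[12] deliver 0→1 → ∅
[13] propose(0,'w') → N0(lead t1 [z,w])
[14] deliver 0→2 → N2(foll t1 [z,w])
[15] crash(2) → N2(✗foll t1 [z,w])
[16] deliver 0→2 → ∅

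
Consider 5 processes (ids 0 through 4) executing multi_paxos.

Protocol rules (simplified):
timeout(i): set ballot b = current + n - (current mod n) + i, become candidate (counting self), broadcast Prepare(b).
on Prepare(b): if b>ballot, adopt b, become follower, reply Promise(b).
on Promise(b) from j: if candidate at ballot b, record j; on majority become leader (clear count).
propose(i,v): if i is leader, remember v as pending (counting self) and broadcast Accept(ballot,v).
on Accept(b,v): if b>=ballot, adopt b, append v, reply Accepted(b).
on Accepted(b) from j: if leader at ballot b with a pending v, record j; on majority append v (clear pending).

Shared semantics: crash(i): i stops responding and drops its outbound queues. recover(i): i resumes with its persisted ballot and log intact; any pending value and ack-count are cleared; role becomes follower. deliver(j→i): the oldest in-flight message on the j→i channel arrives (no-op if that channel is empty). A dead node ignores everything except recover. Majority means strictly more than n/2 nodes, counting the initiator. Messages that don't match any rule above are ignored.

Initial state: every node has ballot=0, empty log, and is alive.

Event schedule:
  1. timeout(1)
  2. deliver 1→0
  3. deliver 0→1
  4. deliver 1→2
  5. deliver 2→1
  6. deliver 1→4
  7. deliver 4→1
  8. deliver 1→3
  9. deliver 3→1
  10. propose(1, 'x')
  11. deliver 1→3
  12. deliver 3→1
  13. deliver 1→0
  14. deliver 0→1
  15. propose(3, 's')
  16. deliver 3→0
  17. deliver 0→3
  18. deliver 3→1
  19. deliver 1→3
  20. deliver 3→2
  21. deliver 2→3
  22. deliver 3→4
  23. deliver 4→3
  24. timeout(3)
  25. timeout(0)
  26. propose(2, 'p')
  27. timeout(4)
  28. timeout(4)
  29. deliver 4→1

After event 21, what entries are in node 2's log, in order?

e1 timeout(1): 1[cand,b=6,-]
e2 deliver 1→0: 0[foll,b=6,-]
e3 deliver 0→1: ·
e4 deliver 1→2: 2[foll,b=6,-]
e5 deliver 2→1: 1[lead,b=6,-]
e6 deliver 1→4: 4[foll,b=6,-]
e7 deliver 4→1: ·
e8 deliver 1→3: 3[foll,b=6,-]
e9 deliver 3→1: ·
e10 propose(1,'x'): ·
e11 deliver 1→3: 3[foll,b=6,x]
e12 deliver 3→1: ·
e13 deliver 1→0: 0[foll,b=6,x]
e14 deliver 0→1: 1[lead,b=6,x]
e15 propose(3,'s'): ·
e16 deliver 3→0: ·
e17 deliver 0→3: ·
e18 deliver 3→1: ·
e19 deliver 1→3: ·
e20 deliver 3→2: ·
e21 deliver 2→3: ·

empty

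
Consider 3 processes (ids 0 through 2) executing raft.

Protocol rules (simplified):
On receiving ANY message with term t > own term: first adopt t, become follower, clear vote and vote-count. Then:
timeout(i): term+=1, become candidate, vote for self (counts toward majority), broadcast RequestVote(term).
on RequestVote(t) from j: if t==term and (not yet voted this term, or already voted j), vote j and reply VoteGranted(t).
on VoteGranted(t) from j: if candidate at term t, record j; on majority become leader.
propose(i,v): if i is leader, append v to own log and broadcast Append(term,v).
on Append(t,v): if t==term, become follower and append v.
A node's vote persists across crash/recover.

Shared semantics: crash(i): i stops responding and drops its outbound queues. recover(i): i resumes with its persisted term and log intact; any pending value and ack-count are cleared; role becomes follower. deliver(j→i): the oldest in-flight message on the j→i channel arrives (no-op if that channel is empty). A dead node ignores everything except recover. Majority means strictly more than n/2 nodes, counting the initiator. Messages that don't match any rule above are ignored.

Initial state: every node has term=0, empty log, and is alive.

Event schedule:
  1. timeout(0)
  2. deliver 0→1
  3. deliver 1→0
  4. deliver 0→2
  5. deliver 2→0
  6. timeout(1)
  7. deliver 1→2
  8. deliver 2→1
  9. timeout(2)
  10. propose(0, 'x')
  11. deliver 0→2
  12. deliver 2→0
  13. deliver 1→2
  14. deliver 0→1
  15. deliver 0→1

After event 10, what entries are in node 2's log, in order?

after 1 — timeout(0): n0:cand/t1/[-]
after 2 — deliver 0→1: n1:foll/t1/[-]
after 3 — deliver 1→0: n0:lead/t1/[-]
after 4 — deliver 0→2: n2:foll/t1/[-]
after 5 — deliver 2→0: ·
after 6 — timeout(1): n1:cand/t2/[-]
after 7 — deliver 1→2: n2:foll/t2/[-]
after 8 — deliver 2→1: n1:lead/t2/[-]
after 9 — timeout(2): n2:cand/t3/[-]
after 10 — propose(0,'x'): n0:lead/t1/[x]

empty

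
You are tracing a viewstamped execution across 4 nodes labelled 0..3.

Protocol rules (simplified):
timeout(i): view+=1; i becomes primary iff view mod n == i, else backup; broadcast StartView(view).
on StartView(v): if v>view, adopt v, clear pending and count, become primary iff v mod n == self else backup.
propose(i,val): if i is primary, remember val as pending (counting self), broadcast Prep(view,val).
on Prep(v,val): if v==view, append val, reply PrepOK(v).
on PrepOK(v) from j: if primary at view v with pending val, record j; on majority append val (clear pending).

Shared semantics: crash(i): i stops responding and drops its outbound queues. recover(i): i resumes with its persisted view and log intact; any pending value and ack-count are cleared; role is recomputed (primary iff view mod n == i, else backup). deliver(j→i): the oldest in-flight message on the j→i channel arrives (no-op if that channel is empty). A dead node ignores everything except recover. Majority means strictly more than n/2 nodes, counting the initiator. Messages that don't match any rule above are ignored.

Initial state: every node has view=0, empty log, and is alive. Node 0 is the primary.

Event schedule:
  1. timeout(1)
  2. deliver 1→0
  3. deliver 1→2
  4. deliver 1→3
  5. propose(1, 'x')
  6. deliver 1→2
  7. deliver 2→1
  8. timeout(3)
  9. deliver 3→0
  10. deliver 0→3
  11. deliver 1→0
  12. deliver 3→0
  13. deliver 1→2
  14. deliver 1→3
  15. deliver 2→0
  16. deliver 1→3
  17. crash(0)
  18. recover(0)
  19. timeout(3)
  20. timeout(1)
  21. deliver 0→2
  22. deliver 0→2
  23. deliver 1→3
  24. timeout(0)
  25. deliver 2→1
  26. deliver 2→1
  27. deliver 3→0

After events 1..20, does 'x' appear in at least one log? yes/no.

step 1 timeout(1): 1={prim,v=1,log=-}
step 2 deliver 1→0: 0={back,v=1,log=-}
step 3 deliver 1→2: 2={back,v=1,log=-}
step 4 deliver 1→3: 3={back,v=1,log=-}
step 5 propose(1,'x'): —
step 6 deliver 1→2: 2={back,v=1,log=x}
step 7 deliver 2→1: —
step 8 timeout(3): 3={back,v=2,log=-}
step 9 deliver 3→0: 0={back,v=2,log=-}
step 10 deliver 0→3: —
step 11 deliver 1→0: —
step 12 deliver 3→0: —
step 13 deliver 1→2: —
step 14 deliver 1→3: —
step 15 deliver 2→0: —
step 16 deliver 1→3: —
step 17 crash(0): 0={✗back,v=2,log=-}
step 18 recover(0): 0={back,v=2,log=-}
step 19 timeout(3): 3={prim,v=3,log=-}
step 20 timeout(1): 1={back,v=2,log=-}

yes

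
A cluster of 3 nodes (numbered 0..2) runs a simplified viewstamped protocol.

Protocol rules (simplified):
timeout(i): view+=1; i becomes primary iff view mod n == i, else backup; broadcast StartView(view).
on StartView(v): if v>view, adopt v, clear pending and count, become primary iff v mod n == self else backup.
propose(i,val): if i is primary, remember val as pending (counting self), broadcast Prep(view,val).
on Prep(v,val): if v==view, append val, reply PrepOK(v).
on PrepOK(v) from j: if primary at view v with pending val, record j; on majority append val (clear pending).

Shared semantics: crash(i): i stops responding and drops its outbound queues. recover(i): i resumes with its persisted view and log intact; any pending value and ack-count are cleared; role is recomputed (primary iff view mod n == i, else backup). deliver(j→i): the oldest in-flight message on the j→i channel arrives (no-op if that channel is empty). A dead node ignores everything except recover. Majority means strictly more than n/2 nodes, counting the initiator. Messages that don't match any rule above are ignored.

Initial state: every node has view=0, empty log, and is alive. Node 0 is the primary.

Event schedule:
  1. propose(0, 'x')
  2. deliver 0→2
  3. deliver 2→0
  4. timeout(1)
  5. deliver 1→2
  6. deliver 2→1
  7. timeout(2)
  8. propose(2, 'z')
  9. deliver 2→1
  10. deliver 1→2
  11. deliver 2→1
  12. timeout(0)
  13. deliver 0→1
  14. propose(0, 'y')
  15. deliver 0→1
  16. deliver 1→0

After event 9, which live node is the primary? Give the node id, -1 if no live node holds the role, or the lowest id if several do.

0

after 1 — propose(0,'x'): ·
after 2 — deliver 0→2: n2:back/v0/[x]
after 3 — deliver 2→0: n0:prim/v0/[x]
after 4 — timeout(1): n1:prim/v1/[-]
after 5 — deliver 1→2: n2:back/v1/[x]
after 6 — deliver 2→1: ·
after 7 — timeout(2): n2:prim/v2/[x]
after 8 — propose(2,'z'): ·
after 9 — deliver 2→1: n1:back/v2/[-]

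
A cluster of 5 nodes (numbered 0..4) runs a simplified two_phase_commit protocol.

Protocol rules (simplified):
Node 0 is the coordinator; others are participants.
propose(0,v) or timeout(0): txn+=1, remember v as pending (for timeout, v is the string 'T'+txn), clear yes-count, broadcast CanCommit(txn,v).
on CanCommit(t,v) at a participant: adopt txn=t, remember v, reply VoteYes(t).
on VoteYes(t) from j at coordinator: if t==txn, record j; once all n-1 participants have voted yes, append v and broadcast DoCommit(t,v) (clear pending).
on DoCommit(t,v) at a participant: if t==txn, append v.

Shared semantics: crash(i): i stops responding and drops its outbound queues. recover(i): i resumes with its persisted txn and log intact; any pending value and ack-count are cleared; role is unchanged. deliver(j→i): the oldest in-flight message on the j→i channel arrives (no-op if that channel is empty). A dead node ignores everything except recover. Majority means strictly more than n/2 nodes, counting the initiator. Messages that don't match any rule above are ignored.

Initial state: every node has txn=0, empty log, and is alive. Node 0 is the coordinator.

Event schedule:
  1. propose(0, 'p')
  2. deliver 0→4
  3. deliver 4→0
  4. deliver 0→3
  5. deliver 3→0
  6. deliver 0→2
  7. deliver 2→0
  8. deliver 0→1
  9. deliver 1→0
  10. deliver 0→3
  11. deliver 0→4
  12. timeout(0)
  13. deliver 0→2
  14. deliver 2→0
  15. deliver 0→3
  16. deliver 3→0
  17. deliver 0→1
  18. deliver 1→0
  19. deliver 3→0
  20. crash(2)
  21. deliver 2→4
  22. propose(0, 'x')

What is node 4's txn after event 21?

1

step 1 propose(0,'p'): 0={coor,t=1,log=-}
step 2 deliver 0→4: 4={part,t=1,log=-}
step 3 deliver 4→0: —
step 4 deliver 0→3: 3={part,t=1,log=-}
step 5 deliver 3→0: —
step 6 deliver 0→2: 2={part,t=1,log=-}
step 7 deliver 2→0: —
step 8 deliver 0→1: 1={part,t=1,log=-}
step 9 deliver 1→0: 0={coor,t=1,log=p}
step 10 deliver 0→3: 3={part,t=1,log=p}
step 11 deliver 0→4: 4={part,t=1,log=p}
step 12 timeout(0): 0={coor,t=2,log=p}
step 13 deliver 0→2: 2={part,t=1,log=p}
step 14 deliver 2→0: —
step 15 deliver 0→3: 3={part,t=2,log=p}
step 16 deliver 3→0: —
step 17 deliver 0→1: 1={part,t=1,log=p}
step 18 deliver 1→0: —
step 19 deliver 3→0: —
step 20 crash(2): 2={✗part,t=1,log=p}
step 21 deliver 2→4: —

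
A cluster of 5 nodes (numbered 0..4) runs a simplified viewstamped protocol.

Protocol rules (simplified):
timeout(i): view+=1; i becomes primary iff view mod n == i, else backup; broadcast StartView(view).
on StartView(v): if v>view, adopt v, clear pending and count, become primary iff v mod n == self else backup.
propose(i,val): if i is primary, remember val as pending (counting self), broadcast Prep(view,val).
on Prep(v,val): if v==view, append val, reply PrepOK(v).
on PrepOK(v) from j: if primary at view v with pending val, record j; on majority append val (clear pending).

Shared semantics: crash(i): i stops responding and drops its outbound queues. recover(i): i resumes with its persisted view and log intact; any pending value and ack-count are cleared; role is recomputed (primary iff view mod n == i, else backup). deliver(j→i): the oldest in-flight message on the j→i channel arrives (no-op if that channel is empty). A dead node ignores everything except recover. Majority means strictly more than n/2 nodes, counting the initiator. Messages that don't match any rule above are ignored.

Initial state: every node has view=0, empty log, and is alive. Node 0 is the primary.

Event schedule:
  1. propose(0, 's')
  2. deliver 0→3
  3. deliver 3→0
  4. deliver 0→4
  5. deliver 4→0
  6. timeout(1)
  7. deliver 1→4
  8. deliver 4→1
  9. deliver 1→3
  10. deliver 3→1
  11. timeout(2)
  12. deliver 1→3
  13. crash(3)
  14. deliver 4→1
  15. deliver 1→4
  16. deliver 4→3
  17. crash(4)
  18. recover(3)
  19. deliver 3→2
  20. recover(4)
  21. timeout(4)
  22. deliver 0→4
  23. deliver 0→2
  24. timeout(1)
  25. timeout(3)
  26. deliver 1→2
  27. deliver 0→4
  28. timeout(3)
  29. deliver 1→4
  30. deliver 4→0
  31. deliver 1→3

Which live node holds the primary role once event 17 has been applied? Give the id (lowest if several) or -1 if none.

0

[1] propose(0,'s') → ∅
[2] deliver 0→3 → N3(back v0 [s])
[3] deliver 3→0 → ∅
[4] deliver 0→4 → N4(back v0 [s])
[5] deliver 4→0 → N0(prim v0 [s])
[6] timeout(1) → N1(prim v1 [-])
[7] deliver 1→4 → N4(back v1 [s])
[8] deliver 4→1 → ∅
[9] deliver 1→3 → N3(back v1 [s])
[10] deliver 3→1 → ∅
[11] timeout(2) → N2(back v1 [-])
[12] deliver 1→3 → ∅
[13] crash(3) → N3(✗back v1 [s])
[14] deliver 4→1 → ∅
[15] deliver 1→4 → ∅
[16] deliver 4→3 → ∅
[17] crash(4) → N4(✗back v1 [s])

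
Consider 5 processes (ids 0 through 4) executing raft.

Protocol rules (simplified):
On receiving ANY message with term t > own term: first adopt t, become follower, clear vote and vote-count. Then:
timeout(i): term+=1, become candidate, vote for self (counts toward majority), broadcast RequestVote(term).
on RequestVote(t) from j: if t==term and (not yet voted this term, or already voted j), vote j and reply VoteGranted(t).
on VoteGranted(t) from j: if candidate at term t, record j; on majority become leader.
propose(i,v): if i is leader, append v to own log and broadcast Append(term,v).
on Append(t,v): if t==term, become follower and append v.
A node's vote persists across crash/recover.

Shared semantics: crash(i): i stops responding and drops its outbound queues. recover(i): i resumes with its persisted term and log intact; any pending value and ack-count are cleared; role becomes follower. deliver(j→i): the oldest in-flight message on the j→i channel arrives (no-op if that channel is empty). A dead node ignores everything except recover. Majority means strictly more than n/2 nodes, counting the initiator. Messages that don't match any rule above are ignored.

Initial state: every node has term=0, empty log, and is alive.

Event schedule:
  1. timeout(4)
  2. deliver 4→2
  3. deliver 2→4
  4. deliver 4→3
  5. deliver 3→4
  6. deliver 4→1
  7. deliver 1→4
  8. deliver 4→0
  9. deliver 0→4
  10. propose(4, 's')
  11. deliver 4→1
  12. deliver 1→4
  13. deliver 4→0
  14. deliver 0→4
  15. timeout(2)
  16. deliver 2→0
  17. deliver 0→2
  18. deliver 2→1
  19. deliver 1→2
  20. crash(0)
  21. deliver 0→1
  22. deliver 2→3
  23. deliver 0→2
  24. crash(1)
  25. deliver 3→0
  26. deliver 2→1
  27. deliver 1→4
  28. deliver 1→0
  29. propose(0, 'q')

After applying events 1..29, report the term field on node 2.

2

1. timeout(4):  <4:cand t1 ->
2. deliver 4→2:  <2:foll t1 ->
3. deliver 2→4:  nop
4. deliver 4→3:  <3:foll t1 ->
5. deliver 3→4:  <4:lead t1 ->
6. deliver 4→1:  <1:foll t1 ->
7. deliver 1→4:  nop
8. deliver 4→0:  <0:foll t1 ->
9. deliver 0→4:  nop
10. propose(4,'s'):  <4:lead t1 s>
11. deliver 4→1:  <1:foll t1 s>
12. deliver 1→4:  nop
13. deliver 4→0:  <0:foll t1 s>
14. deliver 0→4:  nop
15. timeout(2):  <2:cand t2 ->
16. deliver 2→0:  <0:foll t2 s>
17. deliver 0→2:  nop
18. deliver 2→1:  <1:foll t2 s>
19. deliver 1→2:  <2:lead t2 ->
20. crash(0):  <0:✗foll t2 s>
21. deliver 0→1:  nop
22. deliver 2→3:  <3:foll t2 ->
23. deliver 0→2:  nop
24. crash(1):  <1:✗foll t2 s>
25. deliver 3→0:  nop
26. deliver 2→1:  nop
27. deliver 1→4:  nop
28. deliver 1→0:  nop
29. propose(0,'q'):  nop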